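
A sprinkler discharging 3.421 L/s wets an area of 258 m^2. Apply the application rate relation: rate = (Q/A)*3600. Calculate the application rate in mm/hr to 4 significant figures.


rate = (3.421 / 258) * 3600 = 47.73 mm/hr
Therefore the application rate = 47.73 mm/hr.


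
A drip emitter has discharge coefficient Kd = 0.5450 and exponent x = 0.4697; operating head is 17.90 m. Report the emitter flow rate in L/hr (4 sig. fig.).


Approach: apply the emitter characteristic equation, q = Kd * h^x.
q = 0.5450 * 17.90^0.4697 = 2.113 L/hr
Therefore the emitter flow rate = 2.113 L/hr.


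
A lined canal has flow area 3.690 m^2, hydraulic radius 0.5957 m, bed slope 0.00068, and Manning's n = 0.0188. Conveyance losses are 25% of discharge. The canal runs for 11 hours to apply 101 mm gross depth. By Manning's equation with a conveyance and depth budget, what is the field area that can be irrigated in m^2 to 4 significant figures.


Approach: apply Manning's equation with a conveyance and depth budget, Q = (1/n)*A*R^(2/3)*S^(1/2); Q_field = Q*(1-loss); Area = Q_field*t/(d/1000).
Step 1 — canal discharge (Manning's equation):
  Q = (1/0.0188) * 3.690 * 0.5957^(2/3) * 0.00068^(1/2) = 3.62361 m^3/s
Step 2 — delivered flow: Q_field = 3.62361*(1 - 25/100) = 2.71771 m^3/s
Step 3 — volume delivered: V = 2.71771 * 11*3600 = 107621 m^3
Step 4 — area served: A = V / (depth/1000) = 107621 / 0.101 = 1066000 m^2
Therefore the field area that can be irrigated = 1066000 m^2.


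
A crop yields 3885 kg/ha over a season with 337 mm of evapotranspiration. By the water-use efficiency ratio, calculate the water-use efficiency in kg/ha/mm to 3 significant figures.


Approach: apply the water-use efficiency ratio, WUE = yield/ET.
WUE = 3885 / 337 = 11.5 kg/ha/mm
Therefore the water-use efficiency = 11.5 kg/ha/mm.


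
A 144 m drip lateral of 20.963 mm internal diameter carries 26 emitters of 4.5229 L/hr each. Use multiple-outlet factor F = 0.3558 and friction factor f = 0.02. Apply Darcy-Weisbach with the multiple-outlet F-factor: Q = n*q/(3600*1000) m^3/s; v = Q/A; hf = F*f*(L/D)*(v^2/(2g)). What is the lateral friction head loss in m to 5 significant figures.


Q = 26*4.5229/(3600*1000) = 3.266539e-05 m^3/s
A = pi*(20.963e-3/2)^2 = 3.451412e-04 m^2, so v = Q/A = 0.09464356 m/s
hf = 0.3558*0.02*(144/0.020963)*(0.09464356^2/(2*9.81)) = 0.022317 m
Therefore the lateral friction head loss = 0.022317 m.


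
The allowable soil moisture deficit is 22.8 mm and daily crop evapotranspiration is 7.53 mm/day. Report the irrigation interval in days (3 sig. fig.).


Approach: apply the irrigation interval relation, interval = SMD / ETc.
interval = 22.8 / 7.53 = 3.03 days
Therefore the irrigation interval = 3.03 days.


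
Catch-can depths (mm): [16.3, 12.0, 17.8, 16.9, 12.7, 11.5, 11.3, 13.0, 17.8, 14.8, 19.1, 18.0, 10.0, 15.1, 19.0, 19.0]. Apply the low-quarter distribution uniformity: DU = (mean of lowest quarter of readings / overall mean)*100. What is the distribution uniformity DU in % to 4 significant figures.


sorted lowest 4 of 16: [10.0, 11.3, 11.5, 12.0] -> mean = 11.2000 mm
overall mean = 15.2688 mm
DU = (11.2000/15.2688)*100 = 73.35 %
Therefore the distribution uniformity DU = 73.35 %.


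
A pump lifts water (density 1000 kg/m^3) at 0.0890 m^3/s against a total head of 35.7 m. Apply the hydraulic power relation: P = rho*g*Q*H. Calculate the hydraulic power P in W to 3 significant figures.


P = 1000 * 9.81 * 0.0890 * 35.7 = 31200 W
Therefore the hydraulic power P = 31200 W.


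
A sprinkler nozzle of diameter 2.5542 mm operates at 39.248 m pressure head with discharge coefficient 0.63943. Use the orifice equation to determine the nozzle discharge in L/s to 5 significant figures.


Approach: apply the orifice equation, Q = Cd*A*sqrt(2*g*h), A = pi*(d/2)^2.
A = pi*(2.5542e-3/2)^2 = 5.123889e-06 m^2
Q = 0.63943 * 5.123889e-06 * sqrt(2*9.81*39.248) * 1000 = 0.090918 L/s
Therefore the nozzle discharge = 0.090918 L/s.


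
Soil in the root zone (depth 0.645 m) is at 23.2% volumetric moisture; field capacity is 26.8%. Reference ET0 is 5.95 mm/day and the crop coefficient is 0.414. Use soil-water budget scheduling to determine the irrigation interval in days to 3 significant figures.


Approach: apply soil-water budget scheduling, SMD = (FC-theta)/100*depth*1000; ETc = ET0*Kc; interval = SMD/ETc.
Step 1 — soil moisture deficit:
  SMD = (26.8 - 23.2)/100 * 0.645 * 1000 = 23.220 mm
Step 2 — daily crop ET (ETc = ET0*Kc):
  ETc = 5.95 * 0.414 = 2.4633 mm/day
Step 3 — irrigation interval (SMD/ETc):
  interval = 23.220 / 2.4633 = 9.43 days
Therefore the irrigation interval = 9.43 days.


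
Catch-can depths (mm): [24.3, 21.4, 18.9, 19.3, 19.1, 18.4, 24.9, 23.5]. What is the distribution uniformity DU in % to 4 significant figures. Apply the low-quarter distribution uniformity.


Approach: apply the low-quarter distribution uniformity, DU = (mean of lowest quarter of readings / overall mean)*100.
sorted lowest 2 of 8: [18.4, 18.9] -> mean = 18.6500 mm
overall mean = 21.2250 mm
DU = (18.6500/21.2250)*100 = 87.87 %
Therefore the distribution uniformity DU = 87.87 %.


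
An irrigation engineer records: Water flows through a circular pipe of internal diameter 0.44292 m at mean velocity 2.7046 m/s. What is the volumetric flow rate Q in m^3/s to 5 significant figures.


Approach: apply the continuity equation for pipe flow, Q = A * v with A = pi*(D/2)^2.
A = pi*(0.44292/2)^2 = 0.1540779 m^2
Q = 0.1540779 * 2.7046 = 0.41672 m^3/s
Therefore the volumetric flow rate Q = 0.41672 m^3/s.


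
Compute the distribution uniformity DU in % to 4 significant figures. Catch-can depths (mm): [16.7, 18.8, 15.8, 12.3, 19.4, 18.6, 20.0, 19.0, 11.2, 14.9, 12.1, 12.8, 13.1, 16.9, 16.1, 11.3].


Approach: apply the low-quarter distribution uniformity, DU = (mean of lowest quarter of readings / overall mean)*100.
sorted lowest 4 of 16: [11.2, 11.3, 12.1, 12.3] -> mean = 11.7250 mm
overall mean = 15.5625 mm
DU = (11.7250/15.5625)*100 = 75.34 %
Therefore the distribution uniformity DU = 75.34 %.


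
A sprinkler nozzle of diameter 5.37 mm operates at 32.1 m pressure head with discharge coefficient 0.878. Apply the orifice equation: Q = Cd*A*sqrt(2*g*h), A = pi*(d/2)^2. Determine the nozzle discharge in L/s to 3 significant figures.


A = pi*(5.37e-3/2)^2 = 2.2648e-05 m^2
Q = 0.878 * 2.2648e-05 * sqrt(2*9.81*32.1) * 1000 = 0.499 L/s
Therefore the nozzle discharge = 0.499 L/s.


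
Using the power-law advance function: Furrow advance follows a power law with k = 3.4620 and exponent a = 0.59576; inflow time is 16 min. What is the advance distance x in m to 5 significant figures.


Approach: apply the power-law advance function, x = k*t^a.
x = 3.4620 * 16^0.59576 = 18.059 m
Therefore the advance distance x = 18.059 m.


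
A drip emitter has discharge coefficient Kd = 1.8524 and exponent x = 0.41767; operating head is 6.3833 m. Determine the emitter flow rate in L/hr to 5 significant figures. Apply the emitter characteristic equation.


Approach: apply the emitter characteristic equation, q = Kd * h^x.
q = 1.8524 * 6.3833^0.41767 = 4.0177 L/hr
Therefore the emitter flow rate = 4.0177 L/hr.


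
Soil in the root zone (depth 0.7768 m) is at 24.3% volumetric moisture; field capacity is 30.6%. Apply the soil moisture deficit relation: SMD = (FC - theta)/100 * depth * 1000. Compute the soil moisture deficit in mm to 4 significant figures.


SMD = (30.6 - 24.3)/100 * 0.7768 * 1000 = 48.94 mm
Therefore the soil moisture deficit = 48.94 mm.


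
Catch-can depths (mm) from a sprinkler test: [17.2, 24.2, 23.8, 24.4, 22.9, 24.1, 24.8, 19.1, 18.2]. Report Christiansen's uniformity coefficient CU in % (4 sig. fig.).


Approach: apply Christiansen's uniformity coefficient, CU = (1 - mean_abs_deviation/mean)*100.
mean = 22.0778 mm
mean |d_i - mean| = 2.60741 mm
CU = (1 - 2.60741/22.0778)*100 = 88.19 %
Therefore Christiansen's uniformity coefficient CU = 88.19 %.


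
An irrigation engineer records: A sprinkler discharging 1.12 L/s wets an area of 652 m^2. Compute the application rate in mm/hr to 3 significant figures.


Approach: apply the application rate relation, rate = (Q/A)*3600.
rate = (1.12 / 652) * 3600 = 6.18 mm/hr
Therefore the application rate = 6.18 mm/hr.


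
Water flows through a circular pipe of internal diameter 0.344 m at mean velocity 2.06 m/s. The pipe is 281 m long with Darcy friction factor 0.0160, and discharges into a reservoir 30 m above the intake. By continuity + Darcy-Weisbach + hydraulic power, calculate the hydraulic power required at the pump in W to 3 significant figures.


Approach: apply continuity + Darcy-Weisbach + hydraulic power, Q = A*v; hf = f*(L/D)*(v^2/(2g)); H = static + hf; P = rho*g*Q*H.
Step 1 — flow rate (continuity, Q = A*v):
  A = pi*(0.344/2)^2 = 0.092941 m^2
  Q = 0.092941 * 2.06 = 0.19146 m^3/s
Step 2 — friction head loss (Darcy-Weisbach):
  hf = 0.0160 * (281/0.344) * (2.06^2 / (2*9.81))
  hf = 2.8269 m
Step 3 — total head: H = 30 + 2.8269 = 32.827 m
Step 4 — hydraulic power (P = rho*g*Q*H):
  P = 1000 * 9.81 * 0.19146 * 32.827 = 61700 W
Therefore the hydraulic power required at the pump = 61700 W.


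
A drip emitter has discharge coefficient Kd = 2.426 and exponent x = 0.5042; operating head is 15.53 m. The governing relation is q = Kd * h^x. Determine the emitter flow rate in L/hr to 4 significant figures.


q = 2.426 * 15.53^0.5042 = 9.671 L/hr
Therefore the emitter flow rate = 9.671 L/hr.


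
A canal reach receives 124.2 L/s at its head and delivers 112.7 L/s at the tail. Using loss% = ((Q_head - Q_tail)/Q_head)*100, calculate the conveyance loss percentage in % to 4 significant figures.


loss = ((124.2 - 112.7)/124.2)*100 = 9.259 %
Therefore the conveyance loss percentage = 9.259 %.


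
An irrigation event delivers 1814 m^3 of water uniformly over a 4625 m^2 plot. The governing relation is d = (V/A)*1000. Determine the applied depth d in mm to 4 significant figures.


d = (1814 / 4625) * 1000 = 392.2 mm
Therefore the applied depth d = 392.2 mm.


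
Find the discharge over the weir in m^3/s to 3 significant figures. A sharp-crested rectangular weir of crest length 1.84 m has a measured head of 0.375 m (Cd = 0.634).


Approach: apply the rectangular weir equation, Q = (2/3)*Cd*L*sqrt(2g)*H^1.5.
Q = (2/3)*0.634*1.84*sqrt(2*9.81)*0.375^1.5 = 0.791 m^3/s
Therefore the discharge over the weir = 0.791 m^3/s.


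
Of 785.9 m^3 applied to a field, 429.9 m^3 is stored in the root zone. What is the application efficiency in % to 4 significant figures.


Approach: apply the application efficiency ratio, Ea = (stored/applied)*100.
Ea = (429.9/785.9)*100 = 54.70 %
Therefore the application efficiency = 54.70 %.


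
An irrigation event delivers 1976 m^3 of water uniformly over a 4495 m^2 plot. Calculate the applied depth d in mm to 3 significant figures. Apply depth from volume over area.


Approach: apply depth from volume over area, d = (V/A)*1000.
d = (1976 / 4495) * 1000 = 440 mm
Therefore the applied depth d = 440 mm.


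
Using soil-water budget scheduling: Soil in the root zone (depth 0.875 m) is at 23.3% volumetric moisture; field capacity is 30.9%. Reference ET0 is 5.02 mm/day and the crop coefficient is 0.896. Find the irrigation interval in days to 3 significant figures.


Approach: apply soil-water budget scheduling, SMD = (FC-theta)/100*depth*1000; ETc = ET0*Kc; interval = SMD/ETc.
Step 1 — soil moisture deficit:
  SMD = (30.9 - 23.3)/100 * 0.875 * 1000 = 66.500 mm
Step 2 — daily crop ET (ETc = ET0*Kc):
  ETc = 5.02 * 0.896 = 4.4979 mm/day
Step 3 — irrigation interval (SMD/ETc):
  interval = 66.500 / 4.4979 = 14.8 days
Therefore the irrigation interval = 14.8 days.


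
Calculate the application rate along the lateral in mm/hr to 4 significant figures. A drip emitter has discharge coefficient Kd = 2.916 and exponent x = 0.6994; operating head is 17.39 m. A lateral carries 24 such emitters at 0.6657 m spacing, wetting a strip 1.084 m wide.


Approach: apply the emitter equation with a lateral mass balance, q = Kd*h^x; Q = n*q; rate = Q/(n*spacing*width).
Step 1 — single emitter flow (q = Kd*h^x):
  q = 2.916 * 17.39^0.6994 = 21.4908 L/hr
Step 2 — total lateral flow: Q = 24 * 21.4908 = 515.780 L/hr
Step 3 — wetted area: A = 24 * 0.6657 * 1.084 = 17.3189 m^2
Step 4 — application rate: Q/A = 515.780/17.3189 = 29.78 mm/hr
Therefore the application rate along the lateral = 29.78 mm/hr.


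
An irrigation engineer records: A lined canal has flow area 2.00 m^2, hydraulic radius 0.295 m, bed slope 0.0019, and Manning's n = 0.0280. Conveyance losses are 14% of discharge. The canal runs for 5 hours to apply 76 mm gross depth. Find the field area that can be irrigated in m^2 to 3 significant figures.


Approach: apply Manning's equation with a conveyance and depth budget, Q = (1/n)*A*R^(2/3)*S^(1/2); Q_field = Q*(1-loss); Area = Q_field*t/(d/1000).
Step 1 — canal discharge (Manning's equation):
  Q = (1/0.0280) * 2.00 * 0.295^(2/3) * 0.0019^(1/2) = 1.3797 m^3/s
Step 2 — delivered flow: Q_field = 1.3797*(1 - 14/100) = 1.1866 m^3/s
Step 3 — volume delivered: V = 1.1866 * 5*3600 = 21358 m^3
Step 4 — area served: A = V / (depth/1000) = 21358 / 0.076 = 281000 m^2
Therefore the field area that can be irrigated = 281000 m^2.


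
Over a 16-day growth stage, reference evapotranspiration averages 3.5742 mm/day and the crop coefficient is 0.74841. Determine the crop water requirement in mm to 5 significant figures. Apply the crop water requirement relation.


Approach: apply the crop water requirement relation, CWR = ET0 * Kc * days.
CWR = 3.5742 * 0.74841 * 16 = 42.799 mm
Therefore the crop water requirement = 42.799 mm.


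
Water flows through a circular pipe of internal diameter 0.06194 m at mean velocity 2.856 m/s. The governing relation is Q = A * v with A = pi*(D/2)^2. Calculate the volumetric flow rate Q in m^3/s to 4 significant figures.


A = pi*(0.06194/2)^2 = 0.00301323 m^2
Q = 0.00301323 * 2.856 = 0.008606 m^3/s
Therefore the volumetric flow rate Q = 0.008606 m^3/s.


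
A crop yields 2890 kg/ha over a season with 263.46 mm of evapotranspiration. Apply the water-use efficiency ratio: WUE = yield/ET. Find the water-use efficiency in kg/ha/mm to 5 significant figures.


WUE = 2890 / 263.46 = 10.969 kg/ha/mm
Therefore the water-use efficiency = 10.969 kg/ha/mm.


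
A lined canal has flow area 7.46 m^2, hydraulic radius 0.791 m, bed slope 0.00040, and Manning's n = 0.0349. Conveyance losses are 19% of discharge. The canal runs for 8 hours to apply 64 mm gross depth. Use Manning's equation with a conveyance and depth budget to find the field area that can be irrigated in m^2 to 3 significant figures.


Approach: apply Manning's equation with a conveyance and depth budget, Q = (1/n)*A*R^(2/3)*S^(1/2); Q_field = Q*(1-loss); Area = Q_field*t/(d/1000).
Step 1 — canal discharge (Manning's equation):
  Q = (1/0.0349) * 7.46 * 0.791^(2/3) * 0.00040^(1/2) = 3.6565 m^3/s
Step 2 — delivered flow: Q_field = 3.6565*(1 - 19/100) = 2.9617 m^3/s
Step 3 — volume delivered: V = 2.9617 * 8*3600 = 85298 m^3
Step 4 — area served: A = V / (depth/1000) = 85298 / 0.064 = 1330000 m^2
Therefore the field area that can be irrigated = 1330000 m^2.


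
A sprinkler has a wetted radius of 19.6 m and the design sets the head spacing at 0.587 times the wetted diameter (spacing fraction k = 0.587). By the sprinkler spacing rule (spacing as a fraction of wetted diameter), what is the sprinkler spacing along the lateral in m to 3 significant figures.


Approach: apply the sprinkler spacing rule (spacing as a fraction of wetted diameter), S = k*(2*R).
S = 0.587 * (2 * 19.6) = 23.0 m
Therefore the sprinkler spacing along the lateral = 23.0 m.


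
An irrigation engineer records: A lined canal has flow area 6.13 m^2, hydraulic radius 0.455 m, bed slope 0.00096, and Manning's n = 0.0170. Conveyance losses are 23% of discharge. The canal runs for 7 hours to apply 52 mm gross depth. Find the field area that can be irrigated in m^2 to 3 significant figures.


Approach: apply Manning's equation with a conveyance and depth budget, Q = (1/n)*A*R^(2/3)*S^(1/2); Q_field = Q*(1-loss); Area = Q_field*t/(d/1000).
Step 1 — canal discharge (Manning's equation):
  Q = (1/0.0170) * 6.13 * 0.455^(2/3) * 0.00096^(1/2) = 6.6093 m^3/s
Step 2 — delivered flow: Q_field = 6.6093*(1 - 23/100) = 5.0892 m^3/s
Step 3 — volume delivered: V = 5.0892 * 7*3600 = 128250 m^3
Step 4 — area served: A = V / (depth/1000) = 128250 / 0.052 = 2470000 m^2
Therefore the field area that can be irrigated = 2470000 m^2.


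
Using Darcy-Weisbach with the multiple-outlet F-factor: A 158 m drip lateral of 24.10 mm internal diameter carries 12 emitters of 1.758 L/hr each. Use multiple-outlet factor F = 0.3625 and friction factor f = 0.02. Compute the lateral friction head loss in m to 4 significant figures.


Approach: apply Darcy-Weisbach with the multiple-outlet F-factor, Q = n*q/(3600*1000) m^3/s; v = Q/A; hf = F*f*(L/D)*(v^2/(2g)).
Q = 12*1.758/(3600*1000) = 5.86000e-06 m^3/s
A = pi*(24.10e-3/2)^2 = 4.56167e-04 m^2, so v = Q/A = 0.0128462 m/s
hf = 0.3625*0.02*(158/0.02410)*(0.0128462^2/(2*9.81)) = 0.0003998 m
Therefore the lateral friction head loss = 0.0003998 m.


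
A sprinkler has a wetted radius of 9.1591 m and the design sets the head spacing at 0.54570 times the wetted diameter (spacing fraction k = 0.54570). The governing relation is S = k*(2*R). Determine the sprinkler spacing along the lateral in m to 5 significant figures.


S = 0.54570 * (2 * 9.1591) = 9.9962 m
Therefore the sprinkler spacing along the lateral = 9.9962 m.


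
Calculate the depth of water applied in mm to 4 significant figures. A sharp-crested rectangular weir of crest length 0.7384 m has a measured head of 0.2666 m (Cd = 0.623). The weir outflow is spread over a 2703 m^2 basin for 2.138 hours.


Approach: apply the rectangular weir equation with a volume-to-depth conversion, Q = (2/3)*Cd*L*sqrt(2g)*H^1.5; d = Q*t/A * 1000.
Step 1 — weir discharge:
  Q = (2/3)*0.623*0.7384*sqrt(2*9.81)*0.2666^1.5 = 0.186994 m^3/s
Step 2 — volume: V = 0.186994 * 2.138*3600 = 1439.26 m^3
Step 3 — depth: d = V/A * 1000 = 1439.26/2703 * 1000 = 532.5 mm
Therefore the depth of water applied = 532.5 mm.


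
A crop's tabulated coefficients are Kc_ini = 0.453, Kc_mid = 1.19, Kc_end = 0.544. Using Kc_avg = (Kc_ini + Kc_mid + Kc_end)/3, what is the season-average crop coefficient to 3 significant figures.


Kc_avg = (0.453 + 1.19 + 0.544)/3 = 0.729
Therefore the season-average crop coefficient = 0.729.


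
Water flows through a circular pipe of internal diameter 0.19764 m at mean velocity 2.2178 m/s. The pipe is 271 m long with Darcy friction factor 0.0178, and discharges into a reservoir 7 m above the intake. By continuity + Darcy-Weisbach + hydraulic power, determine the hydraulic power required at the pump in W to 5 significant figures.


Approach: apply continuity + Darcy-Weisbach + hydraulic power, Q = A*v; hf = f*(L/D)*(v^2/(2g)); H = static + hf; P = rho*g*Q*H.
Step 1 — flow rate (continuity, Q = A*v):
  A = pi*(0.19764/2)^2 = 0.03067889 m^2
  Q = 0.03067889 * 2.2178 = 0.06803963 m^3/s
Step 2 — friction head loss (Darcy-Weisbach):
  hf = 0.0178 * (271/0.19764) * (2.2178^2 / (2*9.81))
  hf = 6.118715 m
Step 3 — total head: H = 7 + 6.118715 = 13.11871 m
Step 4 — hydraulic power (P = rho*g*Q*H):
  P = 1000 * 9.81 * 0.06803963 * 13.11871 = 8756.3 W
Therefore the hydraulic power required at the pump = 8756.3 W.


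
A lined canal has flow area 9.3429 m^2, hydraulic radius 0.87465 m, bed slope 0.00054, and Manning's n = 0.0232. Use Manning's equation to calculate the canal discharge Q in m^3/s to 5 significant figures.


Approach: apply Manning's equation, Q = (1/n)*A*R^(2/3)*S^(1/2).
Q = (1/0.0232) * 9.3429 * 0.87465^(2/3) * 0.00054^(1/2) = 8.5588 m^3/s
Therefore the canal discharge Q = 8.5588 m^3/s.


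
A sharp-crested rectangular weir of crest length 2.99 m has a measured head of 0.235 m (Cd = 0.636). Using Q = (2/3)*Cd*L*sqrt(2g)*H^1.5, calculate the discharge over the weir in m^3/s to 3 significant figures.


Q = (2/3)*0.636*2.99*sqrt(2*9.81)*0.235^1.5 = 0.640 m^3/s
Therefore the discharge over the weir = 0.640 m^3/s.


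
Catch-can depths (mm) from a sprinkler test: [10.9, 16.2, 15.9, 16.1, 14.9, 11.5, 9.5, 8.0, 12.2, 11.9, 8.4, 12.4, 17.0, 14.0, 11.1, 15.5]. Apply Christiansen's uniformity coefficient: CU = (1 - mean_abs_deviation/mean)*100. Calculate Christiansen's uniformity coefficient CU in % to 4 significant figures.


mean = 12.8438 mm
mean |d_i - mean| = 2.46172 mm
CU = (1 - 2.46172/12.8438)*100 = 80.83 %
Therefore Christiansen's uniformity coefficient CU = 80.83 %.


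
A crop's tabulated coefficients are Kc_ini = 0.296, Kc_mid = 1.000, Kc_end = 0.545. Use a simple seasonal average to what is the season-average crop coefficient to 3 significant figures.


Approach: apply a simple seasonal average, Kc_avg = (Kc_ini + Kc_mid + Kc_end)/3.
Kc_avg = (0.296 + 1.000 + 0.545)/3 = 0.614
Therefore the season-average crop coefficient = 0.614.


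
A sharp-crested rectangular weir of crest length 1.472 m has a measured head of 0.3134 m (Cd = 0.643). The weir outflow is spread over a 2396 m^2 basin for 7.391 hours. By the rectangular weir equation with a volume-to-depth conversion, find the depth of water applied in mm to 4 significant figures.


Approach: apply the rectangular weir equation with a volume-to-depth conversion, Q = (2/3)*Cd*L*sqrt(2g)*H^1.5; d = Q*t/A * 1000.
Step 1 — weir discharge:
  Q = (2/3)*0.643*1.472*sqrt(2*9.81)*0.3134^1.5 = 0.490372 m^3/s
Step 2 — volume: V = 0.490372 * 7.391*3600 = 13047.6 m^3
Step 3 — depth: d = V/A * 1000 = 13047.6/2396 * 1000 = 5446 mm
Therefore the depth of water applied = 5446 mm.


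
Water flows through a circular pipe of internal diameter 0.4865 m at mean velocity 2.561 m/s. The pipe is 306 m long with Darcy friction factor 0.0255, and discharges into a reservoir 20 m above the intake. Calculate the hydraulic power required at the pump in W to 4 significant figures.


Approach: apply continuity + Darcy-Weisbach + hydraulic power, Q = A*v; hf = f*(L/D)*(v^2/(2g)); H = static + hf; P = rho*g*Q*H.
Step 1 — flow rate (continuity, Q = A*v):
  A = pi*(0.4865/2)^2 = 0.185890 m^2
  Q = 0.185890 * 2.561 = 0.476064 m^3/s
Step 2 — friction head loss (Darcy-Weisbach):
  hf = 0.0255 * (306/0.4865) * (2.561^2 / (2*9.81))
  hf = 5.36166 m
Step 3 — total head: H = 20 + 5.36166 = 25.3617 m
Step 4 — hydraulic power (P = rho*g*Q*H):
  P = 1000 * 9.81 * 0.476064 * 25.3617 = 118400 W
Therefore the hydraulic power required at the pump = 118400 W.


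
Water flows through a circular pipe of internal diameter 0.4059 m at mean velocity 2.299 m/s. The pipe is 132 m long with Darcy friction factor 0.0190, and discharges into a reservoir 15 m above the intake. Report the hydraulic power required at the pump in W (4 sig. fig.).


Approach: apply continuity + Darcy-Weisbach + hydraulic power, Q = A*v; hf = f*(L/D)*(v^2/(2g)); H = static + hf; P = rho*g*Q*H.
Step 1 — flow rate (continuity, Q = A*v):
  A = pi*(0.4059/2)^2 = 0.129398 m^2
  Q = 0.129398 * 2.299 = 0.297486 m^3/s
Step 2 — friction head loss (Darcy-Weisbach):
  hf = 0.0190 * (132/0.4059) * (2.299^2 / (2*9.81))
  hf = 1.66451 m
Step 3 — total head: H = 15 + 1.66451 = 16.6645 m
Step 4 — hydraulic power (P = rho*g*Q*H):
  P = 1000 * 9.81 * 0.297486 * 16.6645 = 48630 W
Therefore the hydraulic power required at the pump = 48630 W.


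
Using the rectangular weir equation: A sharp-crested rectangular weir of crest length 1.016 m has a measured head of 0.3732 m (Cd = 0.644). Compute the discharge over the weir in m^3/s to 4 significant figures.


Approach: apply the rectangular weir equation, Q = (2/3)*Cd*L*sqrt(2g)*H^1.5.
Q = (2/3)*0.644*1.016*sqrt(2*9.81)*0.3732^1.5 = 0.4405 m^3/s
Therefore the discharge over the weir = 0.4405 m^3/s.


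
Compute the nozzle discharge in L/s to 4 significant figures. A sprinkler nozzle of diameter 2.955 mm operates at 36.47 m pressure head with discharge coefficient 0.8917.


Approach: apply the orifice equation, Q = Cd*A*sqrt(2*g*h), A = pi*(d/2)^2.
A = pi*(2.955e-3/2)^2 = 6.85812e-06 m^2
Q = 0.8917 * 6.85812e-06 * sqrt(2*9.81*36.47) * 1000 = 0.1636 L/s
Therefore the nozzle discharge = 0.1636 L/s.


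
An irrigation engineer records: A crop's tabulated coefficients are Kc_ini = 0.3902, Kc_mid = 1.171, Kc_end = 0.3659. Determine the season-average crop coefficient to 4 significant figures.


Approach: apply a simple seasonal average, Kc_avg = (Kc_ini + Kc_mid + Kc_end)/3.
Kc_avg = (0.3902 + 1.171 + 0.3659)/3 = 0.6424
Therefore the season-average crop coefficient = 0.6424.


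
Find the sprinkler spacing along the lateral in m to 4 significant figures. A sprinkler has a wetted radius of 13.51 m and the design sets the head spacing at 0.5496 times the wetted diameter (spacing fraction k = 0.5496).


Approach: apply the sprinkler spacing rule (spacing as a fraction of wetted diameter), S = k*(2*R).
S = 0.5496 * (2 * 13.51) = 14.85 m
Therefore the sprinkler spacing along the lateral = 14.85 m.


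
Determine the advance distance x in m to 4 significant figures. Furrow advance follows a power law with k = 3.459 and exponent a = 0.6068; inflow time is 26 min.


Approach: apply the power-law advance function, x = k*t^a.
x = 3.459 * 26^0.6068 = 24.98 m
Therefore the advance distance x = 24.98 m.


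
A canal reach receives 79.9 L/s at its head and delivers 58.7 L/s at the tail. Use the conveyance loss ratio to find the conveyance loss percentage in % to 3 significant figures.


Approach: apply the conveyance loss ratio, loss% = ((Q_head - Q_tail)/Q_head)*100.
loss = ((79.9 - 58.7)/79.9)*100 = 26.5 %
Therefore the conveyance loss percentage = 26.5 %.


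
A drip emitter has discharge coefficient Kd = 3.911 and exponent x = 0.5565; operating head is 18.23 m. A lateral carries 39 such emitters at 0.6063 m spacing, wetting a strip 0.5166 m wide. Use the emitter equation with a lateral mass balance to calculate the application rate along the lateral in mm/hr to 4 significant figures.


Approach: apply the emitter equation with a lateral mass balance, q = Kd*h^x; Q = n*q; rate = Q/(n*spacing*width).
Step 1 — single emitter flow (q = Kd*h^x):
  q = 3.911 * 18.23^0.5565 = 19.6750 L/hr
Step 2 — total lateral flow: Q = 39 * 19.6750 = 767.327 L/hr
Step 3 — wetted area: A = 39 * 0.6063 * 0.5166 = 12.2154 m^2
Step 4 — application rate: Q/A = 767.327/12.2154 = 62.82 mm/hr
Therefore the application rate along the lateral = 62.82 mm/hr.


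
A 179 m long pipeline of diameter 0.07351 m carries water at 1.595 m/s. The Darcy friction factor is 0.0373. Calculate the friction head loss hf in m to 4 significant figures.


Approach: apply the Darcy-Weisbach equation, hf = f*(L/D)*(v^2/(2g)).
hf = 0.0373 * (179/0.07351) * (1.595^2 / (2*9.81))
hf = 11.78 m
Therefore the friction head loss hf = 11.78 m.


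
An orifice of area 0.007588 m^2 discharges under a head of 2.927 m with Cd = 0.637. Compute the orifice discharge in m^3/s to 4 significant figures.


Approach: apply the orifice equation, Q = Cd*A*sqrt(2*g*h).
Q = 0.637 * 0.007588 * sqrt(2*9.81*2.927) = 0.03663 m^3/s
Therefore the orifice discharge = 0.03663 m^3/s.


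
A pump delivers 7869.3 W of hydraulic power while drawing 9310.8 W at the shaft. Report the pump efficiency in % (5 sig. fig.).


Approach: apply the efficiency ratio, eta = (P_out/P_in)*100.
eta = (7869.3 / 9310.8) * 100 = 84.518 %
Therefore the pump efficiency = 84.518 %.


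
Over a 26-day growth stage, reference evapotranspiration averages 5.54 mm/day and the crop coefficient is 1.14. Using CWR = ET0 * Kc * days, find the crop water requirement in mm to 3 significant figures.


CWR = 5.54 * 1.14 * 26 = 164 mm
Therefore the crop water requirement = 164 mm.


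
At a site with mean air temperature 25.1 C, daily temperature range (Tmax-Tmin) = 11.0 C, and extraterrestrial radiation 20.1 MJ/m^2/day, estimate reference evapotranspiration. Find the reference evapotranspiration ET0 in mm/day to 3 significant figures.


Approach: apply the Hargreaves-Samani method, ET0 = 0.0023*(Tmean+17.8)*sqrt(Tmax-Tmin)*0.408*Ra.
ET0 = 0.0023*(25.1+17.8)*sqrt(11.0)*0.408*20.1 = 2.68 mm/day
Therefore the reference evapotranspiration ET0 = 2.68 mm/day.


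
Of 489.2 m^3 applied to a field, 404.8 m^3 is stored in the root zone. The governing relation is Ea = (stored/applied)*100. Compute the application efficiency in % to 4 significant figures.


Ea = (404.8/489.2)*100 = 82.75 %
Therefore the application efficiency = 82.75 %.


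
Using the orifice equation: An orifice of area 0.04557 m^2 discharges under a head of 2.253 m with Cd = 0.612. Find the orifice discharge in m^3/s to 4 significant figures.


Approach: apply the orifice equation, Q = Cd*A*sqrt(2*g*h).
Q = 0.612 * 0.04557 * sqrt(2*9.81*2.253) = 0.1854 m^3/s
Therefore the orifice discharge = 0.1854 m^3/s.


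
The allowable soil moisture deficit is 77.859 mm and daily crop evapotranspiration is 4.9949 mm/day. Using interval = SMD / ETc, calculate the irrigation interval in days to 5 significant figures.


interval = 77.859 / 4.9949 = 15.588 days
Therefore the irrigation interval = 15.588 days.


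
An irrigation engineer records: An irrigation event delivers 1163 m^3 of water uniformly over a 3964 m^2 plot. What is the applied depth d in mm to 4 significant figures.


Approach: apply depth from volume over area, d = (V/A)*1000.
d = (1163 / 3964) * 1000 = 293.4 mm
Therefore the applied depth d = 293.4 mm.


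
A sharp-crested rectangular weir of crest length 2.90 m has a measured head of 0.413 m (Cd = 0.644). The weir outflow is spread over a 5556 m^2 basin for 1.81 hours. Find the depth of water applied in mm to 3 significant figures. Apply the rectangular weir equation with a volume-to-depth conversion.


Approach: apply the rectangular weir equation with a volume-to-depth conversion, Q = (2/3)*Cd*L*sqrt(2g)*H^1.5; d = Q*t/A * 1000.
Step 1 — weir discharge:
  Q = (2/3)*0.644*2.90*sqrt(2*9.81)*0.413^1.5 = 1.4638 m^3/s
Step 2 — volume: V = 1.4638 * 1.81*3600 = 9537.8 m^3
Step 3 — depth: d = V/A * 1000 = 9537.8/5556 * 1000 = 1720 mm
Therefore the depth of water applied = 1720 mm.


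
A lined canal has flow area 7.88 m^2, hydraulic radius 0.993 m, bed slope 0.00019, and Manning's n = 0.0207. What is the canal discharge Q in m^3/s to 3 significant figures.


Approach: apply Manning's equation, Q = (1/n)*A*R^(2/3)*S^(1/2).
Q = (1/0.0207) * 7.88 * 0.993^(2/3) * 0.00019^(1/2) = 5.22 m^3/s
Therefore the canal discharge Q = 5.22 m^3/s.


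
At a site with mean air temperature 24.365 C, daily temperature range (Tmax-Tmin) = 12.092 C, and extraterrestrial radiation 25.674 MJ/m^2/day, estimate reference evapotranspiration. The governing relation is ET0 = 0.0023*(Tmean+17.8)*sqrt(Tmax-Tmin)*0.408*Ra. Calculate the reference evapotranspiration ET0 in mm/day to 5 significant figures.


ET0 = 0.0023*(24.365+17.8)*sqrt(12.092)*0.408*25.674 = 3.5325 mm/day
Therefore the reference evapotranspiration ET0 = 3.5325 mm/day.


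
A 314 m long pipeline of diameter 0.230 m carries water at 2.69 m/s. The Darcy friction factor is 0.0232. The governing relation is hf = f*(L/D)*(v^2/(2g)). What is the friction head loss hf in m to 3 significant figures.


hf = 0.0232 * (314/0.230) * (2.69^2 / (2*9.81))
hf = 11.7 m
Therefore the friction head loss hf = 11.7 m.


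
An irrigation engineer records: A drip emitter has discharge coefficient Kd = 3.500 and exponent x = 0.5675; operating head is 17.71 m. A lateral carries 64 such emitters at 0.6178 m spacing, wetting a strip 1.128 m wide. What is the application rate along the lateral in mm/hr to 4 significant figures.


Approach: apply the emitter equation with a lateral mass balance, q = Kd*h^x; Q = n*q; rate = Q/(n*spacing*width).
Step 1 — single emitter flow (q = Kd*h^x):
  q = 3.500 * 17.71^0.5675 = 17.8827 L/hr
Step 2 — total lateral flow: Q = 64 * 17.8827 = 1144.49 L/hr
Step 3 — wetted area: A = 64 * 0.6178 * 1.128 = 44.6002 m^2
Step 4 — application rate: Q/A = 1144.49/44.6002 = 25.66 mm/hr
Therefore the application rate along the lateral = 25.66 mm/hr.


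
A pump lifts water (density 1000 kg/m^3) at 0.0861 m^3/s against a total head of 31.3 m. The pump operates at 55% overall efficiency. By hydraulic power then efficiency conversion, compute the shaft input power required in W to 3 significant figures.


Approach: apply hydraulic power then efficiency conversion, P = rho*g*Q*H; P_in = P/eta.
Step 1 — hydraulic power (P = rho*g*Q*H):
  P = 1000 * 9.81 * 0.0861 * 31.3 = 26437 W
Step 2 — input power: P_in = P/eta = 26437 / 0.55 = 48100 W
Therefore the shaft input power required = 48100 W.


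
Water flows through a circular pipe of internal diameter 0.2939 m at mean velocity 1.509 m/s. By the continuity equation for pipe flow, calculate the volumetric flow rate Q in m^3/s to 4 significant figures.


Approach: apply the continuity equation for pipe flow, Q = A * v with A = pi*(D/2)^2.
A = pi*(0.2939/2)^2 = 0.0678405 m^2
Q = 0.0678405 * 1.509 = 0.1024 m^3/s
Therefore the volumetric flow rate Q = 0.1024 m^3/s.


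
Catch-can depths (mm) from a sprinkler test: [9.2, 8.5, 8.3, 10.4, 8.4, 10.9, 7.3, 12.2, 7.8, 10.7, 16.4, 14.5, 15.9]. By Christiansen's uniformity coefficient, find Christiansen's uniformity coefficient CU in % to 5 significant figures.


Approach: apply Christiansen's uniformity coefficient, CU = (1 - mean_abs_deviation/mean)*100.
mean = 10.80769 mm
mean |d_i - mean| = 2.440237 mm
CU = (1 - 2.440237/10.80769)*100 = 77.421 %
Therefore Christiansen's uniformity coefficient CU = 77.421 %.


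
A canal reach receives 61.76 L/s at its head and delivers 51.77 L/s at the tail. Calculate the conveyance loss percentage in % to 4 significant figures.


Approach: apply the conveyance loss ratio, loss% = ((Q_head - Q_tail)/Q_head)*100.
loss = ((61.76 - 51.77)/61.76)*100 = 16.18 %
Therefore the conveyance loss percentage = 16.18 %.


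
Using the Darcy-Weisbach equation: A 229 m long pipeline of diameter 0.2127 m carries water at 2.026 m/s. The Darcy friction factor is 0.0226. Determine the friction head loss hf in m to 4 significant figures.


Approach: apply the Darcy-Weisbach equation, hf = f*(L/D)*(v^2/(2g)).
hf = 0.0226 * (229/0.2127) * (2.026^2 / (2*9.81))
hf = 5.090 m
Therefore the friction head loss hf = 5.090 m.


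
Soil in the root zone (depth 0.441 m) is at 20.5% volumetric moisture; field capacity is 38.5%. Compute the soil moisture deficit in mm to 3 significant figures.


Approach: apply the soil moisture deficit relation, SMD = (FC - theta)/100 * depth * 1000.
SMD = (38.5 - 20.5)/100 * 0.441 * 1000 = 79.4 mm
Therefore the soil moisture deficit = 79.4 mm.


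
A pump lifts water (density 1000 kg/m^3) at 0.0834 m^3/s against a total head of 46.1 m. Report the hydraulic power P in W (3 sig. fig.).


Approach: apply the hydraulic power relation, P = rho*g*Q*H.
P = 1000 * 9.81 * 0.0834 * 46.1 = 37700 W
Therefore the hydraulic power P = 37700 W.


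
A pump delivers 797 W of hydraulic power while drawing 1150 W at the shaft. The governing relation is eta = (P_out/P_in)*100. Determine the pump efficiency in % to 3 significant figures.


eta = (797 / 1150) * 100 = 69.3 %
Therefore the pump efficiency = 69.3 %.


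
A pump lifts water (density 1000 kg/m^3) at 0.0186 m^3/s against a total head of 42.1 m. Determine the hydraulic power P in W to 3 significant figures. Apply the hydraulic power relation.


Approach: apply the hydraulic power relation, P = rho*g*Q*H.
P = 1000 * 9.81 * 0.0186 * 42.1 = 7680 W
Therefore the hydraulic power P = 7680 W.


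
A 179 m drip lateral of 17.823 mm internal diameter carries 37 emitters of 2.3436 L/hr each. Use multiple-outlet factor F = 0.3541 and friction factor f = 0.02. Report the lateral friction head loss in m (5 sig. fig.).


Approach: apply Darcy-Weisbach with the multiple-outlet F-factor, Q = n*q/(3600*1000) m^3/s; v = Q/A; hf = F*f*(L/D)*(v^2/(2g)).
Q = 37*2.3436/(3600*1000) = 2.408700e-05 m^3/s
A = pi*(17.823e-3/2)^2 = 2.494891e-04 m^2, so v = Q/A = 0.09654532 m/s
hf = 0.3541*0.02*(179/0.017823)*(0.09654532^2/(2*9.81)) = 0.033790 m
Therefore the lateral friction head loss = 0.033790 m.


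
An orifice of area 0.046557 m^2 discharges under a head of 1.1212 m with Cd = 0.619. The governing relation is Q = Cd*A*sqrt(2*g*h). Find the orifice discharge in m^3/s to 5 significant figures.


Q = 0.619 * 0.046557 * sqrt(2*9.81*1.1212) = 0.13517 m^3/s
Therefore the orifice discharge = 0.13517 m^3/s.


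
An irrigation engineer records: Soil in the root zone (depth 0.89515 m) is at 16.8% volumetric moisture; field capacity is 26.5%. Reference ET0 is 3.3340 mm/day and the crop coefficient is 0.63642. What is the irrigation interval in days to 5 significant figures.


Approach: apply soil-water budget scheduling, SMD = (FC-theta)/100*depth*1000; ETc = ET0*Kc; interval = SMD/ETc.
Step 1 — soil moisture deficit:
  SMD = (26.5 - 16.8)/100 * 0.89515 * 1000 = 86.82955 mm
Step 2 — daily crop ET (ETc = ET0*Kc):
  ETc = 3.3340 * 0.63642 = 2.121824 mm/day
Step 3 — irrigation interval (SMD/ETc):
  interval = 86.82955 / 2.121824 = 40.922 days
Therefore the irrigation interval = 40.922 days.


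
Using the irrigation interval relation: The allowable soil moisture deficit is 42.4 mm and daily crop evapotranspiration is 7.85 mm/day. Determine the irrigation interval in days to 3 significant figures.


Approach: apply the irrigation interval relation, interval = SMD / ETc.
interval = 42.4 / 7.85 = 5.40 days
Therefore the irrigation interval = 5.40 days.


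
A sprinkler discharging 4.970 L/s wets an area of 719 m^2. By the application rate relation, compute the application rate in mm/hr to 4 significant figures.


Approach: apply the application rate relation, rate = (Q/A)*3600.
rate = (4.970 / 719) * 3600 = 24.88 mm/hr
Therefore the application rate = 24.88 mm/hr.


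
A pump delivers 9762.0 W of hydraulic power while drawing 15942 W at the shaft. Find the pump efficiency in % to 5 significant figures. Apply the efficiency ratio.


Approach: apply the efficiency ratio, eta = (P_out/P_in)*100.
eta = (9762.0 / 15942) * 100 = 61.234 %
Therefore the pump efficiency = 61.234 %.


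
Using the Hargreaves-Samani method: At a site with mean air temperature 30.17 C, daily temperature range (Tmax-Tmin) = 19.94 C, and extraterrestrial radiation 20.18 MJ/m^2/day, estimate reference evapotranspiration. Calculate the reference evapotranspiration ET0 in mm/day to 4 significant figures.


Approach: apply the Hargreaves-Samani method, ET0 = 0.0023*(Tmean+17.8)*sqrt(Tmax-Tmin)*0.408*Ra.
ET0 = 0.0023*(30.17+17.8)*sqrt(19.94)*0.408*20.18 = 4.056 mm/day
Therefore the reference evapotranspiration ET0 = 4.056 mm/day.


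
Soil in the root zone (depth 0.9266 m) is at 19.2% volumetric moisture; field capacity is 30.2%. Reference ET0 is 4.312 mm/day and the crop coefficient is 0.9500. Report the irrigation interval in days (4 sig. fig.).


Approach: apply soil-water budget scheduling, SMD = (FC-theta)/100*depth*1000; ETc = ET0*Kc; interval = SMD/ETc.
Step 1 — soil moisture deficit:
  SMD = (30.2 - 19.2)/100 * 0.9266 * 1000 = 101.926 mm
Step 2 — daily crop ET (ETc = ET0*Kc):
  ETc = 4.312 * 0.9500 = 4.09640 mm/day
Step 3 — irrigation interval (SMD/ETc):
  interval = 101.926 / 4.09640 = 24.88 days
Therefore the irrigation interval = 24.88 days.


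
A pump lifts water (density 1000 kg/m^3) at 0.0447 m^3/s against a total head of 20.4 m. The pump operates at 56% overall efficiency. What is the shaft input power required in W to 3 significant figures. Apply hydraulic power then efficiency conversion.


Approach: apply hydraulic power then efficiency conversion, P = rho*g*Q*H; P_in = P/eta.
Step 1 — hydraulic power (P = rho*g*Q*H):
  P = 1000 * 9.81 * 0.0447 * 20.4 = 8945.5 W
Step 2 — input power: P_in = P/eta = 8945.5 / 0.56 = 16000 W
Therefore the shaft input power required = 16000 W.
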